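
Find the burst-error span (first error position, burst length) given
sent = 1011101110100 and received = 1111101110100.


XOR: 0100000000000

Burst at position 1, length 1


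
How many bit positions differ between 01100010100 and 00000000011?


XOR: 01100010111
Count of 1s: 6

6


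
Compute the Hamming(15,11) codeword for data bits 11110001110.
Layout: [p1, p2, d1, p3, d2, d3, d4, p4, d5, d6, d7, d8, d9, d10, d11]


Parity bits: p1=0, p2=0, p3=0, p4=1

001011110001110


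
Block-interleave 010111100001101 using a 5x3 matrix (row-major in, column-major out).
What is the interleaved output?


Matrix:
  010
  111
  100
  001
  101
Read columns: 011011100001011

011011100001011


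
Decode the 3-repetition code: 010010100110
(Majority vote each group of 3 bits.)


Groups: 010, 010, 100, 110
Majority votes: 0001

0001


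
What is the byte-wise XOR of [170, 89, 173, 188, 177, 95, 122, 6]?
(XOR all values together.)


XOR chain: 170 ^ 89 ^ 173 ^ 188 ^ 177 ^ 95 ^ 122 ^ 6 = 112

112


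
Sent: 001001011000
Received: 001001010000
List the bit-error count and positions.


XOR: 000000001000

1 error(s) at position(s): 8


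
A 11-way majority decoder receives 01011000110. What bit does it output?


Ones: 5 out of 11
Threshold: 6

0 (5/11 voted 1)


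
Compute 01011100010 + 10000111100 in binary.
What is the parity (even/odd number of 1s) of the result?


01011100010 = 738
10000111100 = 1084
Sum = 1822 = 11100011110
1s count = 7

odd parity (7 ones in 11100011110)


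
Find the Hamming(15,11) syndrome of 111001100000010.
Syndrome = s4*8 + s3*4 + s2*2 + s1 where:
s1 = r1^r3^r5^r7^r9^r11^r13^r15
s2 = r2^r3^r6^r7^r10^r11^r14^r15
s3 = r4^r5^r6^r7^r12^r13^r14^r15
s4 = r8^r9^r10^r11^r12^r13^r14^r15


s1=1, s2=1, s3=1, s4=1

Syndrome = 15 (error at position 15)


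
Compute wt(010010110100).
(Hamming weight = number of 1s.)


Counting 1s in 010010110100

5


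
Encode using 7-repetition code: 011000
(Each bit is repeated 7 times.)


Each bit -> 7 copies

000000011111111111111000000000000000000000


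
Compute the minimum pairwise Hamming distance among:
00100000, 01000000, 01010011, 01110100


Comparing all pairs, minimum distance: 2
Can detect 1 errors, correct 0 errors

2


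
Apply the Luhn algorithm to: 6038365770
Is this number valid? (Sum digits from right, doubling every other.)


Luhn sum = 42
42 mod 10 = 2

Invalid (Luhn sum mod 10 = 2)


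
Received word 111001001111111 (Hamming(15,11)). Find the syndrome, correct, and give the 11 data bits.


Syndrome = 14: error at position 14

Data: 10101111101 (corrected bit 14)


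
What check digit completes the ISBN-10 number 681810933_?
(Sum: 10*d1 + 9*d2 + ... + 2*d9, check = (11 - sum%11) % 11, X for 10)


Weighted sum: 253
253 mod 11 = 0

Check digit: 0


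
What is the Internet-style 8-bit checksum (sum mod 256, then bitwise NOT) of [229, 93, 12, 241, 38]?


Sum = 613 mod 256 = 101
Complement = 154

154


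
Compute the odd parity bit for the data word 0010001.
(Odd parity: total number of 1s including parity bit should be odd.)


Number of 1s in data: 2
Parity bit: 1

1


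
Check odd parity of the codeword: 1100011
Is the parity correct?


Number of 1s: 4

No, parity error (4 ones)


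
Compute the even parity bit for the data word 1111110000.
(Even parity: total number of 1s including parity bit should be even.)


Number of 1s in data: 6
Parity bit: 0

0


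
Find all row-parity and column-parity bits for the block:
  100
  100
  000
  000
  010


Row parities: 11001
Column parities: 010

Row P: 11001, Col P: 010, Corner: 1


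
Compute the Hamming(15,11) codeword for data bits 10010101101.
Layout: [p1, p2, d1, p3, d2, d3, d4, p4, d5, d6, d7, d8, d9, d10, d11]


Parity bits: p1=0, p2=0, p3=0, p4=0

001000100101101


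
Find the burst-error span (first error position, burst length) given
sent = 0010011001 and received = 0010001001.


XOR: 0000010000

Burst at position 5, length 1


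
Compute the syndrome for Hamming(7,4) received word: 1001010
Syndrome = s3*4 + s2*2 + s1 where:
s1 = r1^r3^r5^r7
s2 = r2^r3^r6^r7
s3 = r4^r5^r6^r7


s1=1, s2=1, s3=0

Syndrome = 3 (error at position 3)


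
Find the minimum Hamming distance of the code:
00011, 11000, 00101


Comparing all pairs, minimum distance: 2
Can detect 1 errors, correct 0 errors

2


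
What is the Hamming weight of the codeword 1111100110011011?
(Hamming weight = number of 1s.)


Counting 1s in 1111100110011011

11


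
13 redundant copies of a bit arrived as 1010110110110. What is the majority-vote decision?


Ones: 8 out of 13
Threshold: 7

1 (8/13 voted 1)


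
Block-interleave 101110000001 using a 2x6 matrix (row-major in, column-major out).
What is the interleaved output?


Matrix:
  101110
  000001
Read columns: 100010101001

100010101001


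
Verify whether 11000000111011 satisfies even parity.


Number of 1s: 7

No, parity error (7 ones)


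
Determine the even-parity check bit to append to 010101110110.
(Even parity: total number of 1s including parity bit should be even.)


Number of 1s in data: 7
Parity bit: 1

1


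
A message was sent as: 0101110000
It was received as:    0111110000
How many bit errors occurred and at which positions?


XOR: 0010000000

1 error(s) at position(s): 2


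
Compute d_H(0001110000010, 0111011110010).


XOR: 0110101110000
Count of 1s: 6

6


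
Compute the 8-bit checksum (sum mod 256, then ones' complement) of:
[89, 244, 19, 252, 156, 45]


Sum = 805 mod 256 = 37
Complement = 218

218


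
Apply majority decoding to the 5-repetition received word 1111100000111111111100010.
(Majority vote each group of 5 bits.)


Groups: 11111, 00000, 11111, 11111, 00010
Majority votes: 10110

10110


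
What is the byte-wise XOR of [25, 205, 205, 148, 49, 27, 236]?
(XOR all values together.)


XOR chain: 25 ^ 205 ^ 205 ^ 148 ^ 49 ^ 27 ^ 236 = 75

75


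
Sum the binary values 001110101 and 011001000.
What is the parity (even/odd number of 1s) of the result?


001110101 = 117
011001000 = 200
Sum = 317 = 100111101
1s count = 6

even parity (6 ones in 100111101)


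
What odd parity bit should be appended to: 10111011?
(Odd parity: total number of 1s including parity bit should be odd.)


Number of 1s in data: 6
Parity bit: 1

1


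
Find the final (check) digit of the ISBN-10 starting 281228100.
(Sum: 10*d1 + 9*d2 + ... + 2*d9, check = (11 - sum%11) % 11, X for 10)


Weighted sum: 170
170 mod 11 = 5

Check digit: 6


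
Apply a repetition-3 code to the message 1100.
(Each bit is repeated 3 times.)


Each bit -> 3 copies

111111000000


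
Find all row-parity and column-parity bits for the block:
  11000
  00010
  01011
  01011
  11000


Row parities: 01110
Column parities: 00010

Row P: 01110, Col P: 00010, Corner: 1


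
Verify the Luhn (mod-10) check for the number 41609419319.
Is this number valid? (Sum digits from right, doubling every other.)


Luhn sum = 53
53 mod 10 = 3

Invalid (Luhn sum mod 10 = 3)


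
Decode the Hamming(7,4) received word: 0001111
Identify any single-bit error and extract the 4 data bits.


Syndrome = 0: no error detected

Data: 0111 (no errors)


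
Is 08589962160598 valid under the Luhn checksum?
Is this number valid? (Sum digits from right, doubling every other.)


Luhn sum = 70
70 mod 10 = 0

Valid (Luhn sum mod 10 = 0)


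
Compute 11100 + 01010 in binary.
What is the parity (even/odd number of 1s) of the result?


11100 = 28
01010 = 10
Sum = 38 = 100110
1s count = 3

odd parity (3 ones in 100110)


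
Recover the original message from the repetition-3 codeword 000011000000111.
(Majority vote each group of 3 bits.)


Groups: 000, 011, 000, 000, 111
Majority votes: 01001

01001


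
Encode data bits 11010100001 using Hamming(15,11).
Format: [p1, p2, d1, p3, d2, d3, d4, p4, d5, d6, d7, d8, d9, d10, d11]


Parity bits: p1=0, p2=0, p3=1, p4=0

001110100100001


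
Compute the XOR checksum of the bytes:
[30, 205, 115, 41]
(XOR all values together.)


XOR chain: 30 ^ 205 ^ 115 ^ 41 = 137

137


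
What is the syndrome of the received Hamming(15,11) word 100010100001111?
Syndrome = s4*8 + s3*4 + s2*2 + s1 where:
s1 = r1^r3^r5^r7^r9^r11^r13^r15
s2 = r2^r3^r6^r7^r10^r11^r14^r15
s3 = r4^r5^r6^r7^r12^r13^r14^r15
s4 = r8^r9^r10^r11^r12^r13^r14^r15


s1=1, s2=1, s3=0, s4=0

Syndrome = 3 (error at position 3)


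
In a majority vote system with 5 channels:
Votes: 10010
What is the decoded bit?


Ones: 2 out of 5
Threshold: 3

0 (2/5 voted 1)


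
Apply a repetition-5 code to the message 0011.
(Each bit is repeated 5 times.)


Each bit -> 5 copies

00000000001111111111


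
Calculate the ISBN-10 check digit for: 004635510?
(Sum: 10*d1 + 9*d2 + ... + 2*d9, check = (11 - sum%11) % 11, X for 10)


Weighted sum: 140
140 mod 11 = 8

Check digit: 3


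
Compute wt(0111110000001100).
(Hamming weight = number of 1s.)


Counting 1s in 0111110000001100

7


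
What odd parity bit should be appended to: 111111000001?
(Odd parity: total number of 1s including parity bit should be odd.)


Number of 1s in data: 7
Parity bit: 0

0


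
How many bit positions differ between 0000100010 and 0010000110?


XOR: 0010100100
Count of 1s: 3

3


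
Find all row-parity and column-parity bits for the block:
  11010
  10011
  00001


Row parities: 111
Column parities: 01000

Row P: 111, Col P: 01000, Corner: 1


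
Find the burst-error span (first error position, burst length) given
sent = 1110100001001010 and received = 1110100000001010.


XOR: 0000000001000000

Burst at position 9, length 1


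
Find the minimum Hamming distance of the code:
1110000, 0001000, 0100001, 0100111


Comparing all pairs, minimum distance: 2
Can detect 1 errors, correct 0 errors

2


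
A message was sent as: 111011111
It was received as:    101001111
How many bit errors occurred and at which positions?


XOR: 010010000

2 error(s) at position(s): 1, 4


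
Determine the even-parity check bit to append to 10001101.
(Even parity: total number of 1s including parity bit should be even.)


Number of 1s in data: 4
Parity bit: 0

0


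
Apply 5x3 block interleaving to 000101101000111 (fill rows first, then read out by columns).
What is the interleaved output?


Matrix:
  000
  101
  101
  000
  111
Read columns: 011010000101101

011010000101101


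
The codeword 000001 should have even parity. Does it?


Number of 1s: 1

No, parity error (1 ones)


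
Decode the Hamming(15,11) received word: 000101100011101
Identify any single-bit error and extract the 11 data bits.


Syndrome = 0: no error detected

Data: 00110011101 (no errors)


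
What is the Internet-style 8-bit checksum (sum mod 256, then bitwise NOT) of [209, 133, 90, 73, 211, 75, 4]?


Sum = 795 mod 256 = 27
Complement = 228

228


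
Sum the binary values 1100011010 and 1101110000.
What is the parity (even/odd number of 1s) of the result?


1100011010 = 794
1101110000 = 880
Sum = 1674 = 11010001010
1s count = 5

odd parity (5 ones in 11010001010)


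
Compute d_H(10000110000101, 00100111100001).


XOR: 10100001100100
Count of 1s: 5

5


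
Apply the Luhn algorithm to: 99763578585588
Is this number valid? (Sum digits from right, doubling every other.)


Luhn sum = 83
83 mod 10 = 3

Invalid (Luhn sum mod 10 = 3)


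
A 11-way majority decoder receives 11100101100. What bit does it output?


Ones: 6 out of 11
Threshold: 6

1 (6/11 voted 1)


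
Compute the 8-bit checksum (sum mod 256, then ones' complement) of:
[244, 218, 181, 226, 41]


Sum = 910 mod 256 = 142
Complement = 113

113


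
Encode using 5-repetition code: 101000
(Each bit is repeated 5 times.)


Each bit -> 5 copies

111110000011111000000000000000


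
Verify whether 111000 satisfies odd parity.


Number of 1s: 3

Yes, parity is correct (3 ones)


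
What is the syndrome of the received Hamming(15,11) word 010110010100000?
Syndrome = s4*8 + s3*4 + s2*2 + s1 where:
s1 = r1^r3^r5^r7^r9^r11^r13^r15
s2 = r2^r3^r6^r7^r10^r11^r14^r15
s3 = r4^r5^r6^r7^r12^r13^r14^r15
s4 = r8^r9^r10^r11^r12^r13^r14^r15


s1=1, s2=0, s3=0, s4=0

Syndrome = 1 (error at position 1)


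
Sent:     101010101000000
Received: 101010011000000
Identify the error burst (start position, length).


XOR: 000000110000000

Burst at position 6, length 2


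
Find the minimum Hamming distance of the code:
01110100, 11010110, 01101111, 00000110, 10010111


Comparing all pairs, minimum distance: 2
Can detect 1 errors, correct 0 errors

2


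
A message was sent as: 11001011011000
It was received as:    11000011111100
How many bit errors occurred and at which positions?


XOR: 00001000100100

3 error(s) at position(s): 4, 8, 11


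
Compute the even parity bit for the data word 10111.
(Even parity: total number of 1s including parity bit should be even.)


Number of 1s in data: 4
Parity bit: 0

0


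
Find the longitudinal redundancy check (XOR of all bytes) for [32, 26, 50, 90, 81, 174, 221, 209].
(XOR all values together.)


XOR chain: 32 ^ 26 ^ 50 ^ 90 ^ 81 ^ 174 ^ 221 ^ 209 = 161

161


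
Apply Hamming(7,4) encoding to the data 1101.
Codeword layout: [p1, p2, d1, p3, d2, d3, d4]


Parity bits: p1=1, p2=0, p3=0

1010101


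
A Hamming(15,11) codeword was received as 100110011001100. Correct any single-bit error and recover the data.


Syndrome = 0: no error detected

Data: 01001001100 (no errors)


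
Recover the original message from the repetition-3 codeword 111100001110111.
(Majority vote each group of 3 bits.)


Groups: 111, 100, 001, 110, 111
Majority votes: 10011

10011


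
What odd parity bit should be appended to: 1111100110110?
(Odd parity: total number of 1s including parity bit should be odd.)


Number of 1s in data: 9
Parity bit: 0

0


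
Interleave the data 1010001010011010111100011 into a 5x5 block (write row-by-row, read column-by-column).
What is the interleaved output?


Matrix:
  10100
  01010
  01101
  01111
  00011
Read columns: 1000001110101100101100111

1000001110101100101100111


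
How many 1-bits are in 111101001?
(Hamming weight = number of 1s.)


Counting 1s in 111101001

6


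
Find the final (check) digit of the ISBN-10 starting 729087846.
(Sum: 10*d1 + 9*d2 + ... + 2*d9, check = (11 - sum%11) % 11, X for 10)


Weighted sum: 299
299 mod 11 = 2

Check digit: 9


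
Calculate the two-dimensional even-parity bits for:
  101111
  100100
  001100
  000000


Row parities: 1000
Column parities: 000111

Row P: 1000, Col P: 000111, Corner: 1


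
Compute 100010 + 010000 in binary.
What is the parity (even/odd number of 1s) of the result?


100010 = 34
010000 = 16
Sum = 50 = 110010
1s count = 3

odd parity (3 ones in 110010)


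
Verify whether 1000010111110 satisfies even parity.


Number of 1s: 7

No, parity error (7 ones)


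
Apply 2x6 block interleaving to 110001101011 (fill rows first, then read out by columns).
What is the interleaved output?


Matrix:
  110001
  101011
Read columns: 111001000111

111001000111


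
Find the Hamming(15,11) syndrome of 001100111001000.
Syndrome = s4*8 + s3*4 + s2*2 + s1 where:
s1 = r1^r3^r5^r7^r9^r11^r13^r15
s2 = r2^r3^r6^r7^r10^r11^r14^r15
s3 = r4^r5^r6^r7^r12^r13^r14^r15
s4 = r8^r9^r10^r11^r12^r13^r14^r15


s1=1, s2=0, s3=1, s4=1

Syndrome = 13 (error at position 13)


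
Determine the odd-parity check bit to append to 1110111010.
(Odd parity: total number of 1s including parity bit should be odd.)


Number of 1s in data: 7
Parity bit: 0

0


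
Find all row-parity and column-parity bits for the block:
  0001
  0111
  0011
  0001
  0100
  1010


Row parities: 110110
Column parities: 1010

Row P: 110110, Col P: 1010, Corner: 0


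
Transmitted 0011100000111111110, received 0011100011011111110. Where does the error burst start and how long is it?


XOR: 0000000011100000000

Burst at position 8, length 3


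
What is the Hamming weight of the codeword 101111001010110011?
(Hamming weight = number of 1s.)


Counting 1s in 101111001010110011

11


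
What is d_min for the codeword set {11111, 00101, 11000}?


Comparing all pairs, minimum distance: 3
Can detect 2 errors, correct 1 errors

3


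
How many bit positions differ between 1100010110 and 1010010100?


XOR: 0110000010
Count of 1s: 3

3


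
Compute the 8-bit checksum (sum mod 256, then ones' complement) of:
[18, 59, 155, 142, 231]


Sum = 605 mod 256 = 93
Complement = 162

162


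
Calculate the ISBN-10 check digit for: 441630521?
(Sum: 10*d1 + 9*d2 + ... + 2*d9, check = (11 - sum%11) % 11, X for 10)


Weighted sum: 172
172 mod 11 = 7

Check digit: 4


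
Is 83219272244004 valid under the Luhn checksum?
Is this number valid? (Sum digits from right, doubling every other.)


Luhn sum = 53
53 mod 10 = 3

Invalid (Luhn sum mod 10 = 3)


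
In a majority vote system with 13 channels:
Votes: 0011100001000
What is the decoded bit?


Ones: 4 out of 13
Threshold: 7

0 (4/13 voted 1)


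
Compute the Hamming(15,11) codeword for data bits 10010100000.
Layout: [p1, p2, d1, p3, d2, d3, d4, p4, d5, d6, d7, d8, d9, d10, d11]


Parity bits: p1=0, p2=1, p3=1, p4=1

011100110100000


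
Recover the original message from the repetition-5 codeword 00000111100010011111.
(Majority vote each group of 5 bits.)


Groups: 00000, 11110, 00100, 11111
Majority votes: 0101

0101


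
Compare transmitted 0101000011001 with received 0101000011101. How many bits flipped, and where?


XOR: 0000000000100

1 error(s) at position(s): 10


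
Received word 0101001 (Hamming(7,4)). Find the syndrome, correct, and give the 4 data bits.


Syndrome = 1: error at position 1

Data: 0001 (corrected bit 1)


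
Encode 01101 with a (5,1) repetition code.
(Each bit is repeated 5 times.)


Each bit -> 5 copies

0000011111111110000011111


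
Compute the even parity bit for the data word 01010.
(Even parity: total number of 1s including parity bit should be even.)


Number of 1s in data: 2
Parity bit: 0

0


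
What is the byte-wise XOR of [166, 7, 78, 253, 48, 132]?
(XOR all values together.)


XOR chain: 166 ^ 7 ^ 78 ^ 253 ^ 48 ^ 132 = 166

166


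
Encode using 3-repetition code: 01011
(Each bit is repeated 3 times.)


Each bit -> 3 copies

000111000111111


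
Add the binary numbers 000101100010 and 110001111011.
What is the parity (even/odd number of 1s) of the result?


000101100010 = 354
110001111011 = 3195
Sum = 3549 = 110111011101
1s count = 9

odd parity (9 ones in 110111011101)


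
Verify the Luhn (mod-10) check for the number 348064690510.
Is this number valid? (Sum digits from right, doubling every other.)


Luhn sum = 43
43 mod 10 = 3

Invalid (Luhn sum mod 10 = 3)


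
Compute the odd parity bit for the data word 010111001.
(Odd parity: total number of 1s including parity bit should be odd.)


Number of 1s in data: 5
Parity bit: 0

0


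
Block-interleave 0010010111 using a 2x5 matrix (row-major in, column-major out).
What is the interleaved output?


Matrix:
  00100
  10111
Read columns: 0100110101

0100110101


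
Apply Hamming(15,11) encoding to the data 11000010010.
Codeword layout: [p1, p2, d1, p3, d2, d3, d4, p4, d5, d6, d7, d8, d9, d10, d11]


Parity bits: p1=1, p2=1, p3=0, p4=0

111010000010010


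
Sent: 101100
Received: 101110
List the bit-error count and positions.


XOR: 000010

1 error(s) at position(s): 4


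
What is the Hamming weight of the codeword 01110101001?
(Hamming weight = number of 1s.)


Counting 1s in 01110101001

6


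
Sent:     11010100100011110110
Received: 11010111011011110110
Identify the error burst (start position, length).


XOR: 00000011111000000000

Burst at position 6, length 5


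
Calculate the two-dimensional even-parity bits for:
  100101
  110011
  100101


Row parities: 101
Column parities: 110011

Row P: 101, Col P: 110011, Corner: 0


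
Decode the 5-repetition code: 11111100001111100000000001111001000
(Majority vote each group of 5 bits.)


Groups: 11111, 10000, 11111, 00000, 00000, 11110, 01000
Majority votes: 1010010

1010010


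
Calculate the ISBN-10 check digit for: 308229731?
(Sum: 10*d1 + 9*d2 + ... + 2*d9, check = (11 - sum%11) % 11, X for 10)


Weighted sum: 204
204 mod 11 = 6

Check digit: 5


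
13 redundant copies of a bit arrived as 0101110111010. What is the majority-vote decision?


Ones: 8 out of 13
Threshold: 7

1 (8/13 voted 1)


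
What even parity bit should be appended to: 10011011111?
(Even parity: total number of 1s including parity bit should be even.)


Number of 1s in data: 8
Parity bit: 0

0


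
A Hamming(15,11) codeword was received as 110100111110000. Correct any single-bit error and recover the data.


Syndrome = 0: no error detected

Data: 00011110000 (no errors)


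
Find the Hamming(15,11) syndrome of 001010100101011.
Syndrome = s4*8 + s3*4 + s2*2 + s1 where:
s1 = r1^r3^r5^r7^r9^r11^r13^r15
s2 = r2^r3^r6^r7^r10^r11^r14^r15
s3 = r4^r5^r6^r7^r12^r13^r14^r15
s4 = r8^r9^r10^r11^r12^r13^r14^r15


s1=0, s2=1, s3=1, s4=0

Syndrome = 6 (error at position 6)


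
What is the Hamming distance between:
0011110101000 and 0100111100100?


XOR: 0111001001100
Count of 1s: 6

6


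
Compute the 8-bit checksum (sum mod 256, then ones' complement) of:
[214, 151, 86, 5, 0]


Sum = 456 mod 256 = 200
Complement = 55

55


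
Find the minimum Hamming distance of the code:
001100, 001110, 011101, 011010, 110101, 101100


Comparing all pairs, minimum distance: 1
Can detect 0 errors, correct 0 errors

1


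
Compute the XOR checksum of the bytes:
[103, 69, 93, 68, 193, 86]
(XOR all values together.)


XOR chain: 103 ^ 69 ^ 93 ^ 68 ^ 193 ^ 86 = 172

172


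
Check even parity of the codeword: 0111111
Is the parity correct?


Number of 1s: 6

Yes, parity is correct (6 ones)


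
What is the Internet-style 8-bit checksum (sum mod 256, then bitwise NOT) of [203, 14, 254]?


Sum = 471 mod 256 = 215
Complement = 40

40


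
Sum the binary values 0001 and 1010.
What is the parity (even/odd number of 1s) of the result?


0001 = 1
1010 = 10
Sum = 11 = 1011
1s count = 3

odd parity (3 ones in 1011)


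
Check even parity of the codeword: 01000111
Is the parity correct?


Number of 1s: 4

Yes, parity is correct (4 ones)


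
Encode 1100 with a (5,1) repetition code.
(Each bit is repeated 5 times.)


Each bit -> 5 copies

11111111110000000000


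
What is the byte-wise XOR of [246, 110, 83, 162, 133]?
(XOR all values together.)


XOR chain: 246 ^ 110 ^ 83 ^ 162 ^ 133 = 236

236


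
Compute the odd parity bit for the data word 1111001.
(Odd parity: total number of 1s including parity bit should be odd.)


Number of 1s in data: 5
Parity bit: 0

0


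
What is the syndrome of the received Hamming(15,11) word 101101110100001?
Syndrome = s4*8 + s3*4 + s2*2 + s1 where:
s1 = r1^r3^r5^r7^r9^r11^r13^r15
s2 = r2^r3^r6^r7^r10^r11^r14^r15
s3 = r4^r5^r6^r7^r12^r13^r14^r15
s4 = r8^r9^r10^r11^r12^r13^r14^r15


s1=0, s2=1, s3=0, s4=1

Syndrome = 10 (error at position 10)


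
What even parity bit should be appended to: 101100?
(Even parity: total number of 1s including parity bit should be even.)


Number of 1s in data: 3
Parity bit: 1

1


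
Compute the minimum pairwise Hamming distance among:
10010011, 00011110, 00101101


Comparing all pairs, minimum distance: 4
Can detect 3 errors, correct 1 errors

4


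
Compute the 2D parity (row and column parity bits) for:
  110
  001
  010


Row parities: 011
Column parities: 101

Row P: 011, Col P: 101, Corner: 0


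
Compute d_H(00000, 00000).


XOR: 00000
Count of 1s: 0

0


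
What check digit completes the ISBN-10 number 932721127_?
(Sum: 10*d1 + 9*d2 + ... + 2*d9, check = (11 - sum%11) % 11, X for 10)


Weighted sum: 223
223 mod 11 = 3

Check digit: 8


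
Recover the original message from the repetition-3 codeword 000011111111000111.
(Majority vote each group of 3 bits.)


Groups: 000, 011, 111, 111, 000, 111
Majority votes: 011101

011101


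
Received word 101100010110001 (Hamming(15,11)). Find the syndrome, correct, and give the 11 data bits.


Syndrome = 0: no error detected

Data: 10000110001 (no errors)


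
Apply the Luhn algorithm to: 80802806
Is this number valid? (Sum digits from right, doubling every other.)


Luhn sum = 32
32 mod 10 = 2

Invalid (Luhn sum mod 10 = 2)


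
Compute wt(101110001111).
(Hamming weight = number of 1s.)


Counting 1s in 101110001111

8


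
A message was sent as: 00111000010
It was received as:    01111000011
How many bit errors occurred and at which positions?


XOR: 01000000001

2 error(s) at position(s): 1, 10


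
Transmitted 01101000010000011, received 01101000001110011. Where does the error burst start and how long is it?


XOR: 00000000011110000

Burst at position 9, length 4


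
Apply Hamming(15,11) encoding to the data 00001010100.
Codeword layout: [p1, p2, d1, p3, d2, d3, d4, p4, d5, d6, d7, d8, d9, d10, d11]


Parity bits: p1=1, p2=1, p3=1, p4=1

110100011010100


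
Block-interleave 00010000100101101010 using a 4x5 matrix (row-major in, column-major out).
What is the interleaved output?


Matrix:
  00010
  00010
  01011
  01010
Read columns: 00000011000011110010

00000011000011110010


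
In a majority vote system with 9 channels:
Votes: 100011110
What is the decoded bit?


Ones: 5 out of 9
Threshold: 5

1 (5/9 voted 1)


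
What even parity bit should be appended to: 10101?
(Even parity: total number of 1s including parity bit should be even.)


Number of 1s in data: 3
Parity bit: 1

1


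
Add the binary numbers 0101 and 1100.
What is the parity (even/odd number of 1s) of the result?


0101 = 5
1100 = 12
Sum = 17 = 10001
1s count = 2

even parity (2 ones in 10001)


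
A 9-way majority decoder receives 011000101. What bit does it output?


Ones: 4 out of 9
Threshold: 5

0 (4/9 voted 1)


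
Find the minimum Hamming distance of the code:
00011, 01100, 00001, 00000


Comparing all pairs, minimum distance: 1
Can detect 0 errors, correct 0 errors

1


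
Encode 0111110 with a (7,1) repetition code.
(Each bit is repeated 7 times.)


Each bit -> 7 copies

0000000111111111111111111111111111111111110000000


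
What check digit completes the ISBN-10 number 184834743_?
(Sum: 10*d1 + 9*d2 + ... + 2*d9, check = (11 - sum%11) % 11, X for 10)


Weighted sum: 254
254 mod 11 = 1

Check digit: X


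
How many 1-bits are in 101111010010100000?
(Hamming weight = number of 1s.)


Counting 1s in 101111010010100000

8


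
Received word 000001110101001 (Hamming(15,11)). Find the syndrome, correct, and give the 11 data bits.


Syndrome = 0: no error detected

Data: 00110101001 (no errors)


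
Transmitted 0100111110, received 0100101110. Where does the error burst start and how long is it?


XOR: 0000010000

Burst at position 5, length 1


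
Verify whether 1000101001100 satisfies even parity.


Number of 1s: 5

No, parity error (5 ones)


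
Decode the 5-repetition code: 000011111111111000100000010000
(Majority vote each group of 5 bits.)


Groups: 00001, 11111, 11111, 00010, 00000, 10000
Majority votes: 011000

011000


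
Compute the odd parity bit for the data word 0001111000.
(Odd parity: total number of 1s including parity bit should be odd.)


Number of 1s in data: 4
Parity bit: 1

1


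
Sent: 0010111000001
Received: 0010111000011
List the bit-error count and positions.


XOR: 0000000000010

1 error(s) at position(s): 11


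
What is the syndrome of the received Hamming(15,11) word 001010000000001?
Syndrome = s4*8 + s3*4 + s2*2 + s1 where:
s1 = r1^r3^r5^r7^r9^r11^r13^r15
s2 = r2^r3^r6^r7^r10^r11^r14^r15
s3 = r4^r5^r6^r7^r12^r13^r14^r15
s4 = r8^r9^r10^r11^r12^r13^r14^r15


s1=1, s2=0, s3=0, s4=1

Syndrome = 9 (error at position 9)


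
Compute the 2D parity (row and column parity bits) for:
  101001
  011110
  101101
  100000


Row parities: 1001
Column parities: 111010

Row P: 1001, Col P: 111010, Corner: 0


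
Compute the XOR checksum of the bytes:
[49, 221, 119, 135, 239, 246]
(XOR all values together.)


XOR chain: 49 ^ 221 ^ 119 ^ 135 ^ 239 ^ 246 = 5

5


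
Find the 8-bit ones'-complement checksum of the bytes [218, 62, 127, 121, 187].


Sum = 715 mod 256 = 203
Complement = 52

52


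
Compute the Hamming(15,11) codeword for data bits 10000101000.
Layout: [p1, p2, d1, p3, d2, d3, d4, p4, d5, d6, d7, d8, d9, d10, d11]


Parity bits: p1=1, p2=0, p3=1, p4=0

101100000101000


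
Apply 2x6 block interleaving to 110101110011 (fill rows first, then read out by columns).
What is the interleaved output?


Matrix:
  110101
  110011
Read columns: 111100100111

111100100111


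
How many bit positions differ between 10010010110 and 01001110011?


XOR: 11011100101
Count of 1s: 7

7


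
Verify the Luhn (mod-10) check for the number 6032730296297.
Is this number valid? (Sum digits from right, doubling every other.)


Luhn sum = 60
60 mod 10 = 0

Valid (Luhn sum mod 10 = 0)


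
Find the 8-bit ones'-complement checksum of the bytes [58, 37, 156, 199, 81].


Sum = 531 mod 256 = 19
Complement = 236

236


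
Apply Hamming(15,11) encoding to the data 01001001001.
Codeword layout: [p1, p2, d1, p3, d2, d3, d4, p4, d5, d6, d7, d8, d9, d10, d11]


Parity bits: p1=1, p2=1, p3=1, p4=1

110110011001001


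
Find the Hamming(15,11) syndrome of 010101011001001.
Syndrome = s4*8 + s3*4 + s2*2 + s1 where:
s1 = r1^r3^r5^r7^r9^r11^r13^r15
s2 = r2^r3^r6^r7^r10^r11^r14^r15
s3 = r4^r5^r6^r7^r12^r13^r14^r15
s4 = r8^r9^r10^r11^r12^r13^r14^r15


s1=0, s2=1, s3=0, s4=0

Syndrome = 2 (error at position 2)


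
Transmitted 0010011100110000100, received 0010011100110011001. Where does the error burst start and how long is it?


XOR: 0000000000000011101

Burst at position 14, length 5


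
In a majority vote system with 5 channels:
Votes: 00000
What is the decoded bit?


Ones: 0 out of 5
Threshold: 3

0 (0/5 voted 1)


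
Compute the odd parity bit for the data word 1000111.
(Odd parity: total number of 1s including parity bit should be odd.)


Number of 1s in data: 4
Parity bit: 1

1


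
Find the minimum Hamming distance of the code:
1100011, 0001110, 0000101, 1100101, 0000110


Comparing all pairs, minimum distance: 1
Can detect 0 errors, correct 0 errors

1


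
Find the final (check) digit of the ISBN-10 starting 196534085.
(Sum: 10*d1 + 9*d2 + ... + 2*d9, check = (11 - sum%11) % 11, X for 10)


Weighted sum: 246
246 mod 11 = 4

Check digit: 7


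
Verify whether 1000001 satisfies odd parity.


Number of 1s: 2

No, parity error (2 ones)


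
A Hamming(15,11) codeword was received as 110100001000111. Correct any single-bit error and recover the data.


Syndrome = 2: error at position 2

Data: 00001000111 (corrected bit 2)


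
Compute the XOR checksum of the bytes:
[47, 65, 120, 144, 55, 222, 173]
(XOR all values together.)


XOR chain: 47 ^ 65 ^ 120 ^ 144 ^ 55 ^ 222 ^ 173 = 194

194


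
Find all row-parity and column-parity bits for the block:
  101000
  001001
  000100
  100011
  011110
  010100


Row parities: 001100
Column parities: 001100

Row P: 001100, Col P: 001100, Corner: 0


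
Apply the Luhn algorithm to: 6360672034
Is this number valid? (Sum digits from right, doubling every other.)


Luhn sum = 33
33 mod 10 = 3

Invalid (Luhn sum mod 10 = 3)


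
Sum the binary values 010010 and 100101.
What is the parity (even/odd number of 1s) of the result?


010010 = 18
100101 = 37
Sum = 55 = 110111
1s count = 5

odd parity (5 ones in 110111)


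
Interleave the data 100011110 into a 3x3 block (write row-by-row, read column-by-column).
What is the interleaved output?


Matrix:
  100
  011
  110
Read columns: 101011010

101011010


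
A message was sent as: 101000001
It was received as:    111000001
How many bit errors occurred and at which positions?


XOR: 010000000

1 error(s) at position(s): 1


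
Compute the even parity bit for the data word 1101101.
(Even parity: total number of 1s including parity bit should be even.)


Number of 1s in data: 5
Parity bit: 1

1


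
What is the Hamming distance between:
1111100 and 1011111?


XOR: 0100011
Count of 1s: 3

3


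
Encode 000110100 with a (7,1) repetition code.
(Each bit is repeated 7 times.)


Each bit -> 7 copies

000000000000000000000111111111111110000000111111100000000000000


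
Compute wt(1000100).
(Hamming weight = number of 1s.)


Counting 1s in 1000100

2


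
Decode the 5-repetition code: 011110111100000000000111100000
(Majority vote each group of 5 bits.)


Groups: 01111, 01111, 00000, 00000, 01111, 00000
Majority votes: 110010

110010


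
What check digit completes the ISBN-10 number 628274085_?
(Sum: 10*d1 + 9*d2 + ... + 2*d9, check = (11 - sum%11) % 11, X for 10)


Weighted sum: 252
252 mod 11 = 10

Check digit: 1


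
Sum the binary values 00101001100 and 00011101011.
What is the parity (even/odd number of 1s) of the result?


00101001100 = 332
00011101011 = 235
Sum = 567 = 1000110111
1s count = 6

even parity (6 ones in 1000110111)


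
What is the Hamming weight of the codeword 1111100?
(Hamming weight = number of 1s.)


Counting 1s in 1111100

5


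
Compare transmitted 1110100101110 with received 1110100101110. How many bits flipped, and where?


XOR: 0000000000000

0 errors (received matches sent)


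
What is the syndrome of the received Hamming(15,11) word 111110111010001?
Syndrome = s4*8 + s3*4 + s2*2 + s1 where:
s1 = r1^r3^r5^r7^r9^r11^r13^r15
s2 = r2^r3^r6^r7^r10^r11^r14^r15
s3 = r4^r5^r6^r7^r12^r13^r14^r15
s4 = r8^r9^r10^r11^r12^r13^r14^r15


s1=1, s2=1, s3=0, s4=0

Syndrome = 3 (error at position 3)


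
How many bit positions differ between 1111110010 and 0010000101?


XOR: 1101110111
Count of 1s: 8

8


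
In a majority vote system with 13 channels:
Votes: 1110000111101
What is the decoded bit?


Ones: 8 out of 13
Threshold: 7

1 (8/13 voted 1)


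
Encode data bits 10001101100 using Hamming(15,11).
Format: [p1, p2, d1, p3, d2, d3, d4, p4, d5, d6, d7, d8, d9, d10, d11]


Parity bits: p1=1, p2=0, p3=0, p4=0

101000001101100


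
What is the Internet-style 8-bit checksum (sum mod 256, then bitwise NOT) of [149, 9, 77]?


Sum = 235 mod 256 = 235
Complement = 20

20


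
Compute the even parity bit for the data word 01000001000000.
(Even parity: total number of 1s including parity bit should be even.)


Number of 1s in data: 2
Parity bit: 0

0


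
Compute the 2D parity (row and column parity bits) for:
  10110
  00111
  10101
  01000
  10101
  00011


Row parities: 111110
Column parities: 11010

Row P: 111110, Col P: 11010, Corner: 1


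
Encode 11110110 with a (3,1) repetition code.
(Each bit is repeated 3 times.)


Each bit -> 3 copies

111111111111000111111000


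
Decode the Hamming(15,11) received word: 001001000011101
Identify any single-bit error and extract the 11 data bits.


Syndrome = 0: no error detected

Data: 10100011101 (no errors)


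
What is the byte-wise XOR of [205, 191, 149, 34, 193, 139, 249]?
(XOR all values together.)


XOR chain: 205 ^ 191 ^ 149 ^ 34 ^ 193 ^ 139 ^ 249 = 118

118


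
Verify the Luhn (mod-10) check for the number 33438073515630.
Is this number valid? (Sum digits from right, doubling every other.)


Luhn sum = 50
50 mod 10 = 0

Valid (Luhn sum mod 10 = 0)


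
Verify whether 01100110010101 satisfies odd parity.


Number of 1s: 7

Yes, parity is correct (7 ones)


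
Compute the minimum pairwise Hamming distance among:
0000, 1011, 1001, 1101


Comparing all pairs, minimum distance: 1
Can detect 0 errors, correct 0 errors

1


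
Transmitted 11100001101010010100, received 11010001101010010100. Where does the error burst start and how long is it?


XOR: 00110000000000000000

Burst at position 2, length 2


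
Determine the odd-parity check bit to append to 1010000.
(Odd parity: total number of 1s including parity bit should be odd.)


Number of 1s in data: 2
Parity bit: 1

1


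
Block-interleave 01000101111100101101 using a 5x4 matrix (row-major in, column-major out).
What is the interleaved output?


Matrix:
  0100
  0101
  1111
  0010
  1101
Read columns: 00101111010011001101

00101111010011001101


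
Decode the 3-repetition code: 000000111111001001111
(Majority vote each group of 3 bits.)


Groups: 000, 000, 111, 111, 001, 001, 111
Majority votes: 0011001

0011001


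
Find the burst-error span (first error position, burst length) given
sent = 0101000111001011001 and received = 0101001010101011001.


XOR: 0000001101100000000

Burst at position 6, length 5


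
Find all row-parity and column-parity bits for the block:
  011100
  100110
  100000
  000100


Row parities: 1111
Column parities: 011110

Row P: 1111, Col P: 011110, Corner: 0


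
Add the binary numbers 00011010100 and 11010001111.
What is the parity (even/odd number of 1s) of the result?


00011010100 = 212
11010001111 = 1679
Sum = 1891 = 11101100011
1s count = 7

odd parity (7 ones in 11101100011)


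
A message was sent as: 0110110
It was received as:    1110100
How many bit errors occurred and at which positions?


XOR: 1000010

2 error(s) at position(s): 0, 5


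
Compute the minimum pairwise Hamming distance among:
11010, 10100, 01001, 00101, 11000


Comparing all pairs, minimum distance: 1
Can detect 0 errors, correct 0 errors

1


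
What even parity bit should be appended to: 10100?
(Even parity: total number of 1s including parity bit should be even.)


Number of 1s in data: 2
Parity bit: 0

0


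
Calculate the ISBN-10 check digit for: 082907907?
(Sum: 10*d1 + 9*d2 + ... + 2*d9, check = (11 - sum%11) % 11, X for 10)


Weighted sum: 236
236 mod 11 = 5

Check digit: 6


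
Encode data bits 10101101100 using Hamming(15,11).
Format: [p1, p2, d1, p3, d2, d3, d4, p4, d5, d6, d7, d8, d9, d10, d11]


Parity bits: p1=1, p2=1, p3=1, p4=0

111101001101100


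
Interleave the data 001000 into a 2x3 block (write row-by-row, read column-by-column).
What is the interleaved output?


Matrix:
  001
  000
Read columns: 000010

000010


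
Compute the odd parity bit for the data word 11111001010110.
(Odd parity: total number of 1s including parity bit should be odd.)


Number of 1s in data: 9
Parity bit: 0

0


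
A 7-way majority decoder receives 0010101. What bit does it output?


Ones: 3 out of 7
Threshold: 4

0 (3/7 voted 1)


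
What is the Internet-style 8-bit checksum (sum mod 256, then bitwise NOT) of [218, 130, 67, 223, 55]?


Sum = 693 mod 256 = 181
Complement = 74

74


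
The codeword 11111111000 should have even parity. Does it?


Number of 1s: 8

Yes, parity is correct (8 ones)


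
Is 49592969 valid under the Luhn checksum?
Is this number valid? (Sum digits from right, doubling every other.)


Luhn sum = 52
52 mod 10 = 2

Invalid (Luhn sum mod 10 = 2)


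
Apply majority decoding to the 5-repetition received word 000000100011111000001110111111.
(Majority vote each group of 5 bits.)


Groups: 00000, 01000, 11111, 00000, 11101, 11111
Majority votes: 001011

001011
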